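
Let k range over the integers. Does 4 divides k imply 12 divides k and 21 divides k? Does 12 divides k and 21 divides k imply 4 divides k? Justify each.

(→) This fails: take k = 4. Certainly 4 ∣ 4, but 12 ∤ 4.

(←) Suppose 12 ∣ k and 21 ∣ k. Any common multiple of 12 and 21 is a multiple of their lcm; here lcm(12, 21) = 12·21/gcd(12, 21) = 252/3 = 84, so 84 ∣ k. Since 4 ∣ 84, it follows that 4 ∣ k.

Only the converse holds.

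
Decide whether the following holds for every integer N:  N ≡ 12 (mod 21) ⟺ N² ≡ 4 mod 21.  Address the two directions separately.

Both directions fail.

Forward direction. This fails: take N = 12. Then 12 ≡ 12 (mod 21), but 12² = 144 ≡ 18 (mod 21), not 4.

Converse. This fails: take N = 2. Then 2² = 4 ≡ 4 (mod 21), yet 2 ≡ 2 (mod 21), not 12.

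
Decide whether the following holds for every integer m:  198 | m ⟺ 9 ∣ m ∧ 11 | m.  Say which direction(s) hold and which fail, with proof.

Only the forward direction holds.

[⇒] If 198 ∣ m, write m = 198q. Since 198 = 22·9, m = 9·(22q), so 9 ∣ m; and since 198 = 18·11, m = 11·(18q), so 11 ∣ m.

[⇐] This fails: take m = 99. Both 9 ∣ 99 and 11 ∣ 99, yet 99 is not a multiple of 198 (since 99 = 0·198 + 99), so 198 ∤ 99.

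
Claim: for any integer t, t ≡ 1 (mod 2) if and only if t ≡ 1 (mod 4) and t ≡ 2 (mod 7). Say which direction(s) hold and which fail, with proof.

[⇒] This fails: t = 1 gives 1 ≡ 1 (mod 2) but 1 ≡ 1 (mod 7), so the conjunction on the right does not hold.

[⇐] Conversely, if t ≡ 1 (mod 4) and t ≡ 2 (mod 7), then by the Chinese remainder theorem t ≡ 9 (mod 28). Since 9 ≡ 1 (mod 2) and 2 ∣ 28, we get t ≡ 1 (mod 2).

(⇒) fails; (⇐) holds.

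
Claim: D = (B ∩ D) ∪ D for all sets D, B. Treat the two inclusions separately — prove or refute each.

The two sets are equal.

(⊆) Let x ∈ D. Then either x ∈ D and x ∉ B; or x ∈ D ∩ B. In each case x ∈ (B ∩ D) ∪ D, so D ⊆ (B ∩ D) ∪ D.

(⊇) Let x ∈ (B ∩ D) ∪ D. Then either x ∈ D and x ∉ B; or x ∈ D ∩ B. In each case x ∈ D, so (B ∩ D) ∪ D ⊆ D.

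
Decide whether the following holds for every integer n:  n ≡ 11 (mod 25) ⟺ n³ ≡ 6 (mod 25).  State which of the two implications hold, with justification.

The biconditional holds.

(⇒) Suppose n ≡ 11 (mod 25). Write n = 25j + 11. Then (25j + 11)³ = 15625j³ + 20625j² + 9075j + 1331 = 25(625j³ + 825j² + 363j + 53) + 6, so n³ ≡ 6 (mod 25).

(⇐) Conversely, suppose n³ ≡ 6 (mod 25). The only residue r in {0, …, 24} with r³ ≡ 6 (mod 25) is r = 11, so n ≡ 11 (mod 25).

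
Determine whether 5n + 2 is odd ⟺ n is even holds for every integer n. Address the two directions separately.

(⇒) This fails: n = 5 gives 5n + 2 = 27, which is odd, but 5 is odd, not even.

(⇐) This also fails: n = 6 is even, but 5n + 2 = 32 is even, not odd.

Both directions fail.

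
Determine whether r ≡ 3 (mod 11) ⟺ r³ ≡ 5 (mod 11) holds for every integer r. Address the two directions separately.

Converse. For the converse, argue contrapositively. If r ≢ 3 (mod 11), then r is congruent to one of 0, 1, 2, 4, 5, 6, 7, 8, 9, 10 modulo 11, and these give r³ ≡ 0, 1, 8, 9, 4, 7, 2, 6, 3, 10 respectively — never 5.

Forward direction. Suppose r ≡ 3 (mod 11). Write r = 11j + 3. Then (11j + 3)³ = 1331j³ + 1089j² + 297j + 27 = 11(121j³ + 99j² + 27j + 2) + 5, so r³ ≡ 5 (mod 11).

The biconditional holds.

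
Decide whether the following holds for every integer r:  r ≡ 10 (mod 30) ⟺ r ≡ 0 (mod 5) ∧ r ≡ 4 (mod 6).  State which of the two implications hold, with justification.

Converse. If r ≡ 0 (mod 5) and r ≡ 4 (mod 6), then by the Chinese remainder theorem r ≡ 10 (mod 30). This is exactly r ≡ 10 (mod 30).

Forward direction. Suppose r ≡ 10 (mod 30); write r = 30j + 10. Since 5 ∣ 30, reducing mod 5 gives r ≡ 10 ≡ 0 (mod 5); since 6 ∣ 30, reducing mod 6 gives r ≡ 10 ≡ 4 (mod 6).

Both directions hold.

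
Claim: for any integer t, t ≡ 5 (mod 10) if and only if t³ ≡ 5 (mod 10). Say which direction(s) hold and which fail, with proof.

The biconditional holds.

(⟹) Suppose t ≡ 5 (mod 10). Write t = 10j + 5. Then (10j + 5)³ = 1000j³ + 1500j² + 750j + 125 = 10(100j³ + 150j² + 75j + 12) + 5, so t³ ≡ 5 (mod 10).

(⟸) Conversely, suppose t³ ≡ 5 (mod 10). The only residue r in {0, …, 9} with r³ ≡ 5 (mod 10) is r = 5, so t ≡ 5 (mod 10).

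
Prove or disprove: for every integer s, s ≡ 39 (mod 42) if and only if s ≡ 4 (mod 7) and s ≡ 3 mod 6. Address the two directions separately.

Both directions hold; the statement is true.

(⇐) If s ≡ 4 (mod 7) and s ≡ 3 (mod 6), then by the Chinese remainder theorem s ≡ 39 (mod 42). This is exactly s ≡ 39 (mod 42).

(⇒) Suppose s ≡ 39 (mod 42); write s = 42j + 39. Since 7 ∣ 42, reducing mod 7 gives s ≡ 39 ≡ 4 (mod 7); since 6 ∣ 42, reducing mod 6 gives s ≡ 39 ≡ 3 (mod 6).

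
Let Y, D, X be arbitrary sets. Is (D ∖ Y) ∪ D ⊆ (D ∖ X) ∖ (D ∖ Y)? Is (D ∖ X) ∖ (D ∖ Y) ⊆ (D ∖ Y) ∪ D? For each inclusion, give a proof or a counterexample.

(⟹) This inclusion fails. Take Y = ∅, D = {1}, X = ∅; then 1 ∈ (D ∖ Y) ∪ D but 1 ∉ (D ∖ X) ∖ (D ∖ Y).

(⟸) Let x ∈ (D ∖ X) ∖ (D ∖ Y). Then x ∈ Y ∩ D and x ∉ X, from which x ∈ (D ∖ Y) ∪ D.

(⊆) fails; (⊇) holds.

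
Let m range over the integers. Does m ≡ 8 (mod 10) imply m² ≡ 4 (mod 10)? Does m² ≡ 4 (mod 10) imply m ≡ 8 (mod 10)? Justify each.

The forward direction holds; the converse fails.

[⇐] This fails: take m = 2. Then 2² = 4 ≡ 4 (mod 10), yet 2 ≡ 2 (mod 10), not 8.

[⇒] Suppose m ≡ 8 (mod 10). Write m = 10j + 8. Then (10j + 8)² = 100j² + 160j + 64 = 10(10j² + 16j + 6) + 4, so m² ≡ 4 (mod 10).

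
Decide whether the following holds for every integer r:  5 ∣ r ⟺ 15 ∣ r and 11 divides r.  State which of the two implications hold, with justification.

Only the converse holds.

[⇒] This fails: take r = 5. Certainly 5 ∣ 5, but 15 ∤ 5.

[⇐] Suppose 15 ∣ r and 11 ∣ r. Any common multiple of 15 and 11 is a multiple of their lcm; here gcd(15, 11) = 1, so lcm(15, 11) = 15·11 = 165, so 165 ∣ r. Since 5 ∣ 165, it follows that 5 ∣ r.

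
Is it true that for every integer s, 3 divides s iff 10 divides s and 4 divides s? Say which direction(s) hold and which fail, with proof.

Forward direction. This fails: take s = 3. Certainly 3 ∣ 3, but 10 ∤ 3.

Converse. This fails: take s = 20. Both 10 ∣ 20 and 4 ∣ 20, yet 20 is not a multiple of 3 (since 20 = 6·3 + 2), so 3 ∤ 20.

Neither direction holds.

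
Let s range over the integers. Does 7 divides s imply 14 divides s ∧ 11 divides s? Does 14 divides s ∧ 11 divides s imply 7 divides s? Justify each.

Forward direction. This fails: take s = 7. Certainly 7 ∣ 7, but 14 ∤ 7.

Converse. Suppose 14 ∣ s and 11 ∣ s. Any common multiple of 14 and 11 is a multiple of their lcm; here gcd(14, 11) = 1, so lcm(14, 11) = 14·11 = 154, so 154 ∣ s. Since 7 ∣ 154, it follows that 7 ∣ s.

Only the converse holds.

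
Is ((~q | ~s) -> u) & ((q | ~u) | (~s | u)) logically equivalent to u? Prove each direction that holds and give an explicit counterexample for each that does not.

Only the converse holds.

(→) This fails. Under u = F, q = T, s = T, the left side is true but the right side is false.

(←) Assume the antecedent. If u is true, the consequent reduces to true regardless of the other variables. If u is false, the antecedent cannot hold. Either way the consequent holds.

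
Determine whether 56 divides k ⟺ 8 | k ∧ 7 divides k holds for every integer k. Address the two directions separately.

Equivalent; both directions hold.

Forward direction. If 56 ∣ k, write k = 56q. Since 56 = 7·8, k = 8·(7q), so 8 ∣ k; and since 56 = 8·7, k = 7·(8q), so 7 ∣ k.

Converse. Suppose 8 ∣ k and 7 ∣ k. Any common multiple of 8 and 7 is a multiple of their lcm; here gcd(8, 7) = 1, so lcm(8, 7) = 8·7 = 56, so 56 ∣ k.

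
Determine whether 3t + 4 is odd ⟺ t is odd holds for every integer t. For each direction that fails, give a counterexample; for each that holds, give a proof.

(⇒) Suppose 3t + 4 is odd. Since 3 is odd, 3t and t have the same parity, so 3t + 4 ≡ t + 4 (mod 2). As 4 is even, 3t + 4 is odd exactly when t is odd. Thus t is odd.

(⇐) Conversely, suppose t is odd; write t = 2j + 1. Then 3t + 4 = 3·(2j + 1) + 4 = 2·3j + 7, which is odd.

Equivalent; both directions hold.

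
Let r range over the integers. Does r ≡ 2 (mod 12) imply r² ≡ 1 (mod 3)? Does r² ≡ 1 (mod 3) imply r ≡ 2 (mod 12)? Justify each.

Only the forward implication holds.

(→) Suppose r ≡ 2 (mod 12). Then r² ≡ 2² = 4 (mod 12), and since 3 ∣ 12, also r² ≡ 1 (mod 3).

(←) This fails: take r = 1. Then 1² = 1 ≡ 1 (mod 3), yet 1 ≡ 1 (mod 12), not 2.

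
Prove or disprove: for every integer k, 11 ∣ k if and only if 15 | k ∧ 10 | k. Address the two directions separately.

(⟹) This fails: take k = 11. Certainly 11 ∣ 11, but 15 ∤ 11.

(⟸) This fails: take k = 30. Both 15 ∣ 30 and 10 ∣ 30, yet 30 is not a multiple of 11 (since 30 = 2·11 + 8), so 11 ∤ 30.

Neither direction holds.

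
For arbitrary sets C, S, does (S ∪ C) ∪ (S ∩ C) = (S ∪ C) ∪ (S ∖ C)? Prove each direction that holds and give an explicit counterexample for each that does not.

Forward inclusion. Let x ∈ (S ∪ C) ∪ (S ∩ C). Then either x ∈ C and x ∉ S; or x ∈ S and x ∉ C; or x ∈ C ∩ S. In each case x ∈ (S ∪ C) ∪ (S ∖ C), so (S ∪ C) ∪ (S ∩ C) ⊆ (S ∪ C) ∪ (S ∖ C).

Reverse inclusion. Let x ∈ (S ∪ C) ∪ (S ∖ C). Then either x ∈ C and x ∉ S; or x ∈ S and x ∉ C; or x ∈ C ∩ S. In each case x ∈ (S ∪ C) ∪ (S ∩ C), so (S ∪ C) ∪ (S ∖ C) ⊆ (S ∪ C) ∪ (S ∩ C).

Both inclusions hold.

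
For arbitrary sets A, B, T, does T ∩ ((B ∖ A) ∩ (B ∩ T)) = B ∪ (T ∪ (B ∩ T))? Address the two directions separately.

The sets are not equal: only the forward inclusion holds.

(⟹) Let x ∈ T ∩ ((B ∖ A) ∩ (B ∩ T)). Then x ∈ B ∩ T and x ∉ A, from which x ∈ B ∪ (T ∪ (B ∩ T)).

(⟸) This inclusion fails. Take A = ∅, B = {1}, T = ∅; then 1 ∈ B ∪ (T ∪ (B ∩ T)) but 1 ∉ T ∩ ((B ∖ A) ∩ (B ∩ T)).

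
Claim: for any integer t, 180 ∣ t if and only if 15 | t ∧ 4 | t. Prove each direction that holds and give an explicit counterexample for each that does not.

(⟹) If 180 ∣ t, write t = 180q. Since 180 = 12·15, t = 15·(12q), so 15 ∣ t; and since 180 = 45·4, t = 4·(45q), so 4 ∣ t.

(⟸) This fails: take t = 60. Both 15 ∣ 60 and 4 ∣ 60, yet 60 is not a multiple of 180 (since 60 = 0·180 + 60), so 180 ∤ 60.

The forward direction holds; the converse fails.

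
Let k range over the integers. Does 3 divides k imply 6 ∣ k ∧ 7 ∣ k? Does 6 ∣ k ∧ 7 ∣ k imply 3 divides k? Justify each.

(⇐) Suppose 6 ∣ k and 7 ∣ k. Any common multiple of 6 and 7 is a multiple of their lcm; here gcd(6, 7) = 1, so lcm(6, 7) = 6·7 = 42, so 42 ∣ k. Since 3 ∣ 42, it follows that 3 ∣ k.

(⇒) This fails: take k = 3. Certainly 3 ∣ 3, but 6 ∤ 3.

The forward direction fails; the converse holds.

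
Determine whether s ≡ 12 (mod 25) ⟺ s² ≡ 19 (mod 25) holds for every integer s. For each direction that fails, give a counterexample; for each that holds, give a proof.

The forward direction holds; the converse fails.

[⇐] This fails: take s = 13. Then 13² = 169 ≡ 19 (mod 25), yet 13 ≡ 13 (mod 25), not 12.

[⇒] Suppose s ≡ 12 (mod 25). Write s = 25j + 12. Then (25j + 12)² = 625j² + 600j + 144 = 25(25j² + 24j + 5) + 19, so s² ≡ 19 (mod 25).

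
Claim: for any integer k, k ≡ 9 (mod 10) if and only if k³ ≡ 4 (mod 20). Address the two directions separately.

Both directions fail.

[⇒] This fails: take k = 9. Then 9 ≡ 9 (mod 10), but 9³ = 729 ≡ 9 (mod 20), not 4.

[⇐] This fails: take k = 4. Then 4³ = 64 ≡ 4 (mod 20), yet 4 ≡ 4 (mod 10), not 9.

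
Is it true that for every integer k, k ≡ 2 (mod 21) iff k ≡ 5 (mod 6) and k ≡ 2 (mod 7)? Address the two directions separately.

Only the reverse direction holds.

(⟹) This fails: k = 2 gives 2 ≡ 2 (mod 21) but 2 ≡ 2 (mod 6), so the conjunction on the right does not hold.

(⟸) Conversely, if k ≡ 5 (mod 6) and k ≡ 2 (mod 7), then by the Chinese remainder theorem k ≡ 23 (mod 42). Since 23 ≡ 2 (mod 21) and 21 ∣ 42, we get k ≡ 2 (mod 21).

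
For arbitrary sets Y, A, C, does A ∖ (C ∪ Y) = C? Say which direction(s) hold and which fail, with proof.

(⊆) This inclusion fails. Take Y = ∅, A = {1}, C = ∅; then 1 ∈ A ∖ (C ∪ Y) but 1 ∉ C.

(⊇) This inclusion fails. Take Y = ∅, A = ∅, C = {1}; then 1 ∈ C but 1 ∉ A ∖ (C ∪ Y).

Neither inclusion holds.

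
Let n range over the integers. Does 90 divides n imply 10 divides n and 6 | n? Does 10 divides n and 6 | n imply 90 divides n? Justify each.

[⇒] If 90 ∣ n, write n = 90q. Since 90 = 9·10, n = 10·(9q), so 10 ∣ n; and since 90 = 15·6, n = 6·(15q), so 6 ∣ n.

[⇐] This fails: take n = 30. Both 10 ∣ 30 and 6 ∣ 30, yet 30 is not a multiple of 90 (since 30 = 0·90 + 30), so 90 ∤ 30.

The forward direction holds; the converse fails.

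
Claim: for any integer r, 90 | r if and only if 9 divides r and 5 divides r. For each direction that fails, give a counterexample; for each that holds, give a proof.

(⟹) If 90 ∣ r, write r = 90q. Since 90 = 10·9, r = 9·(10q), so 9 ∣ r; and since 90 = 18·5, r = 5·(18q), so 5 ∣ r.

(⟸) This fails: take r = 45. Both 9 ∣ 45 and 5 ∣ 45, yet 45 is not a multiple of 90 (since 45 = 0·90 + 45), so 90 ∤ 45.

Not equivalent: only (⇒) holds.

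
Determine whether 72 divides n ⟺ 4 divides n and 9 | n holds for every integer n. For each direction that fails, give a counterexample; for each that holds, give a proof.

Only the forward implication holds.

[⇒] If 72 ∣ n, write n = 72q. Since 72 = 18·4, n = 4·(18q), so 4 ∣ n; and since 72 = 8·9, n = 9·(8q), so 9 ∣ n.

[⇐] This fails: take n = 36. Both 4 ∣ 36 and 9 ∣ 36, yet 36 is not a multiple of 72 (since 36 = 0·72 + 36), so 72 ∤ 36.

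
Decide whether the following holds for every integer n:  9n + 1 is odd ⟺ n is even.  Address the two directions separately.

Both implications hold.

(⇒) Suppose 9n + 1 is odd. Since 9 is odd, 9n and n have the same parity, so 9n + 1 ≡ n + 1 (mod 2). As 1 is odd, 9n + 1 is odd exactly when n is even. Thus n is even.

(⇐) Conversely, suppose n is even; write n = 2j. Then 9n + 1 = 9·(2j) + 1 = 2·9j + 1, which is odd.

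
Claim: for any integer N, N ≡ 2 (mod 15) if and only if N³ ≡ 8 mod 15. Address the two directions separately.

(⇒) Suppose N ≡ 2 (mod 15). Write N = 15j + 2. Then (15j + 2)³ = 3375j³ + 1350j² + 180j + 8 = 15(225j³ + 90j² + 12j) + 8, so N³ ≡ 8 (mod 15).

(⇐) Conversely, suppose N³ ≡ 8 (mod 15). The only residue r in {0, …, 14} with r³ ≡ 8 (mod 15) is r = 2, so N ≡ 2 (mod 15).

The biconditional holds.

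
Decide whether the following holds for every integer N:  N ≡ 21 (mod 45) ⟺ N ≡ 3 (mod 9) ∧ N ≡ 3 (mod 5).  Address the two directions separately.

Both directions fail.

(⟹) This fails: N = 21 gives 21 ≡ 21 (mod 45) but 21 ≡ 1 (mod 5), so the conjunction on the right does not hold.

(⟸) This fails: N = 3 satisfies both congruences on the right (3 ≡ 3 mod 9 and 3 ≡ 3 mod 5) yet 3 ≡ 3 (mod 45), not 21.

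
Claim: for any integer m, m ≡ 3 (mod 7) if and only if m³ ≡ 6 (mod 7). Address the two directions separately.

(⇒) holds; (⇐) fails.

[⇐] This fails: take m = 5. Then 5³ = 125 ≡ 6 (mod 7), yet 5 ≡ 5 (mod 7), not 3.

[⇒] Suppose m ≡ 3 (mod 7). Write m = 7j + 3. Then (7j + 3)³ = 343j³ + 441j² + 189j + 27 = 7(49j³ + 63j² + 27j + 3) + 6, so m³ ≡ 6 (mod 7).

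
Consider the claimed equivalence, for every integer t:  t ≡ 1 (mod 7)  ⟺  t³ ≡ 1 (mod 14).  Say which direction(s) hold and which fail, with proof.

Forward direction. This fails: take t = 8. Then 8 ≡ 1 (mod 7), but 8³ = 512 ≡ 8 (mod 14), not 1.

Converse. This fails: take t = 9. Then 9³ = 729 ≡ 1 (mod 14), yet 9 ≡ 2 (mod 7), not 1.

Both directions fail.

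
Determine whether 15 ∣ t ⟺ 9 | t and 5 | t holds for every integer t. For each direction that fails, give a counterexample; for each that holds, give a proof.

(⇒) fails; (⇐) holds.

Forward direction. This fails: take t = 15. Certainly 15 ∣ 15, but 9 ∤ 15.

Converse. Suppose 9 ∣ t and 5 ∣ t. Any common multiple of 9 and 5 is a multiple of their lcm; here gcd(9, 5) = 1, so lcm(9, 5) = 9·5 = 45, so 45 ∣ t. Since 15 ∣ 45, it follows that 15 ∣ t.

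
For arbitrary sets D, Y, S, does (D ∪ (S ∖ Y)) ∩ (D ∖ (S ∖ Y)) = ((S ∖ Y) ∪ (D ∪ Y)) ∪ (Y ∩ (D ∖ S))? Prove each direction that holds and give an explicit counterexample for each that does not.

(⟹) Let x ∈ (D ∪ (S ∖ Y)) ∩ (D ∖ (S ∖ Y)). Then either x ∈ D and x ∉ Y, S; or x ∈ D ∩ Y and x ∉ S; or x ∈ D ∩ Y ∩ S. In each case x ∈ ((S ∖ Y) ∪ (D ∪ Y)) ∪ (Y ∩ (D ∖ S)), so (D ∪ (S ∖ Y)) ∩ (D ∖ (S ∖ Y)) ⊆ ((S ∖ Y) ∪ (D ∪ Y)) ∪ (Y ∩ (D ∖ S)).

(⟸) This inclusion fails. Take D = ∅, Y = {1}, S = ∅; then 1 ∈ ((S ∖ Y) ∪ (D ∪ Y)) ∪ (Y ∩ (D ∖ S)) but 1 ∉ (D ∪ (S ∖ Y)) ∩ (D ∖ (S ∖ Y)).

The sets are not equal: only the forward inclusion holds.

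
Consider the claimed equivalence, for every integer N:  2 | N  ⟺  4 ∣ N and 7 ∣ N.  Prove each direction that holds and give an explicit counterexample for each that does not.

(⇒) This fails: take N = 2. Certainly 2 ∣ 2, but 4 ∤ 2.

(⇐) Suppose 4 ∣ N and 7 ∣ N. Any common multiple of 4 and 7 is a multiple of their lcm; here gcd(4, 7) = 1, so lcm(4, 7) = 4·7 = 28, so 28 ∣ N. Since 2 ∣ 28, it follows that 2 ∣ N.

Only the reverse direction holds.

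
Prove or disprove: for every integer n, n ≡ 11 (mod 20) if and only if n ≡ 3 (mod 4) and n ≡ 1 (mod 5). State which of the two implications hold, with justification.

The biconditional holds.

[⇒] Suppose n ≡ 11 (mod 20); write n = 20j + 11. Since 4 ∣ 20, reducing mod 4 gives n ≡ 11 ≡ 3 (mod 4); since 5 ∣ 20, reducing mod 5 gives n ≡ 11 ≡ 1 (mod 5).

[⇐] Conversely, if n ≡ 3 (mod 4) and n ≡ 1 (mod 5), then by the Chinese remainder theorem n ≡ 11 (mod 20). This is exactly n ≡ 11 (mod 20).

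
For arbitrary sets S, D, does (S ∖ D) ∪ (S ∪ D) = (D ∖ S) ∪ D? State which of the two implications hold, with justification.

(⊆) This inclusion fails. Take S = {1}, D = ∅; then 1 ∈ (S ∖ D) ∪ (S ∪ D) but 1 ∉ (D ∖ S) ∪ D.

(⊇) Let x ∈ (D ∖ S) ∪ D. Then either x ∈ D and x ∉ S; or x ∈ S ∩ D. In each case x ∈ (S ∖ D) ∪ (S ∪ D), so (D ∖ S) ∪ D ⊆ (S ∖ D) ∪ (S ∪ D).

(⊆) fails; (⊇) holds.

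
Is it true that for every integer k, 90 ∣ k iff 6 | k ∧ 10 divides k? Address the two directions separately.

(→) If 90 ∣ k, write k = 90q. Since 90 = 15·6, k = 6·(15q), so 6 ∣ k; and since 90 = 9·10, k = 10·(9q), so 10 ∣ k.

(←) This fails: take k = 30. Both 6 ∣ 30 and 10 ∣ 30, yet 30 is not a multiple of 90 (since 30 = 0·90 + 30), so 90 ∤ 30.

The forward direction holds; the converse fails.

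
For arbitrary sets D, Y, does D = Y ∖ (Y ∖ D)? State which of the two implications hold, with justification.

The sets are not equal: only the reverse inclusion holds.

(⟹) This inclusion fails. Take D = {1}, Y = ∅; then 1 ∈ D but 1 ∉ Y ∖ (Y ∖ D).

(⟸) Let x ∈ Y ∖ (Y ∖ D). Then x ∈ D ∩ Y, from which x ∈ D.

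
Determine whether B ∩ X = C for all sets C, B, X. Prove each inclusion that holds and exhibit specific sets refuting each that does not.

Neither inclusion holds.

(⊆) This inclusion fails. Take C = ∅, B = {1}, X = {1}; then 1 ∈ B ∩ X but 1 ∉ C.

(⊇) This inclusion fails. Take C = {1}, B = ∅, X = ∅; then 1 ∈ C but 1 ∉ B ∩ X.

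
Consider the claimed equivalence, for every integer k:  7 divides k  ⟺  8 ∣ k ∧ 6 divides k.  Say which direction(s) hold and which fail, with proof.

(⇒) fails and (⇐) fails.

(⇒) This fails: take k = 7. Certainly 7 ∣ 7, but 8 ∤ 7.

(⇐) This fails: take k = 24. Both 8 ∣ 24 and 6 ∣ 24, yet 24 is not a multiple of 7 (since 24 = 3·7 + 3), so 7 ∤ 24.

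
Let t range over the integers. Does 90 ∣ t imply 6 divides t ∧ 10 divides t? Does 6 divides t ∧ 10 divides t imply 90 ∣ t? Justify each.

(⇐) This fails: take t = 30. Both 6 ∣ 30 and 10 ∣ 30, yet 30 is not a multiple of 90 (since 30 = 0·90 + 30), so 90 ∤ 30.

(⇒) If 90 ∣ t, write t = 90q. Since 90 = 15·6, t = 6·(15q), so 6 ∣ t; and since 90 = 9·10, t = 10·(9q), so 10 ∣ t.

(⇒) holds; (⇐) fails.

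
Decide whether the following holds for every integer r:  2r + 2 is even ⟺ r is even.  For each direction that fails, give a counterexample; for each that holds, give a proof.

(⇒) fails; (⇐) holds.

(→) This fails: take r = 7. Then 2r + 2 = 16, which is even, yet r = 7 is odd, not even.

(←) Suppose r is even. Since 2 is even, 2r is even for every r, so 2r + 2 has the same parity as 2, which is even. Hence 2r + 2 is even.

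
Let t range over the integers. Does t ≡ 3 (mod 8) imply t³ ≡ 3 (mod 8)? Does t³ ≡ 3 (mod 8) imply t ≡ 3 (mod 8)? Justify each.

Equivalent; both directions hold.

Converse. For the converse, argue contrapositively. If t ≢ 3 (mod 8), then t is congruent to one of 0, 1, 2, 4, 5, 6, 7 modulo 8, and these give t³ ≡ 0, 1, 0, 0, 5, 0, 7 respectively — never 3.

Forward direction. Suppose t ≡ 3 (mod 8). Write t = 8j + 3. Then (8j + 3)³ = 512j³ + 576j² + 216j + 27 = 8(64j³ + 72j² + 27j + 3) + 3, so t³ ≡ 3 (mod 8).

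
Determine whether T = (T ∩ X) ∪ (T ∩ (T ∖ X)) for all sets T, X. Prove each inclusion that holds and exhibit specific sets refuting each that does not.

The two sets are equal.

Forward inclusion. Let x ∈ T. Then either x ∈ T and x ∉ X; or x ∈ T ∩ X. In each case x ∈ (T ∩ X) ∪ (T ∩ (T ∖ X)), so T ⊆ (T ∩ X) ∪ (T ∩ (T ∖ X)).

Reverse inclusion. Let x ∈ (T ∩ X) ∪ (T ∩ (T ∖ X)). Then either x ∈ T and x ∉ X; or x ∈ T ∩ X. In each case x ∈ T, so (T ∩ X) ∪ (T ∩ (T ∖ X)) ⊆ T.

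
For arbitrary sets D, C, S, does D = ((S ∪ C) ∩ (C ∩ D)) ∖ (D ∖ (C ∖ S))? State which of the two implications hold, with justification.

Reverse inclusion. Let x ∈ ((S ∪ C) ∩ (C ∩ D)) ∖ (D ∖ (C ∖ S)). Then x ∈ D ∩ C and x ∉ S, from which x ∈ D.

Forward inclusion. This inclusion fails. Take D = {1}, C = ∅, S = ∅; then 1 ∈ D but 1 ∉ ((S ∪ C) ∩ (C ∩ D)) ∖ (D ∖ (C ∖ S)).

The sets are not equal: only the reverse inclusion holds.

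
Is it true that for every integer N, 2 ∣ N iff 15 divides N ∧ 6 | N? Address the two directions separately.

Converse. Suppose 15 ∣ N and 6 ∣ N. Any common multiple of 15 and 6 is a multiple of their lcm; here lcm(15, 6) = 15·6/gcd(15, 6) = 90/3 = 30, so 30 ∣ N. Since 2 ∣ 30, it follows that 2 ∣ N.

Forward direction. This fails: take N = 2. Certainly 2 ∣ 2, but 15 ∤ 2.

The forward direction fails; the converse holds.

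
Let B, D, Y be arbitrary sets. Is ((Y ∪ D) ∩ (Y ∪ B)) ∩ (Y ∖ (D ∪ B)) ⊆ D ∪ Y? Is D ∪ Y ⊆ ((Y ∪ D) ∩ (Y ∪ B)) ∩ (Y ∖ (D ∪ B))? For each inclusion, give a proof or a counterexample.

Only the forward inclusion holds.

Forward inclusion. Let x ∈ ((Y ∪ D) ∩ (Y ∪ B)) ∩ (Y ∖ (D ∪ B)). Then x ∈ Y and x ∉ B, D, from which x ∈ D ∪ Y.

Reverse inclusion. This inclusion fails. Take B = ∅, D = {1}, Y = ∅; then 1 ∈ D ∪ Y but 1 ∉ ((Y ∪ D) ∩ (Y ∪ B)) ∩ (Y ∖ (D ∪ B)).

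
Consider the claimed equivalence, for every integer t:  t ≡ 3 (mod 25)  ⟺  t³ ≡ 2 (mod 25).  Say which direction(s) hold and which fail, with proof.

Forward direction. Suppose t ≡ 3 (mod 25). Write t = 25j + 3. Then (25j + 3)³ = 15625j³ + 5625j² + 675j + 27 = 25(625j³ + 225j² + 27j + 1) + 2, so t³ ≡ 2 (mod 25).

Converse. Suppose t³ ≡ 2 (mod 25). The only residue r in {0, …, 24} with r³ ≡ 2 (mod 25) is r = 3, so t ≡ 3 (mod 25).

Both implications hold.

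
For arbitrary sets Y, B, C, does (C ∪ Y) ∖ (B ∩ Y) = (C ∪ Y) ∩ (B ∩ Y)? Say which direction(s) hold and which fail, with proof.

(⊆) fails and (⊇) fails.

Forward inclusion. This inclusion fails. Take Y = {1}, B = ∅, C = ∅; then 1 ∈ (C ∪ Y) ∖ (B ∩ Y) but 1 ∉ (C ∪ Y) ∩ (B ∩ Y).

Reverse inclusion. This inclusion fails. Take Y = {1}, B = {1}, C = ∅; then 1 ∈ (C ∪ Y) ∩ (B ∩ Y) but 1 ∉ (C ∪ Y) ∖ (B ∩ Y).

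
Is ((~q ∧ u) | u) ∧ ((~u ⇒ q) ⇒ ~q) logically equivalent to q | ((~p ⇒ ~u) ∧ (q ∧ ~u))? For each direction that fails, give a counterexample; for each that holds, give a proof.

(→) This fails. Under u = T, p = F, q = F, the left side is true but the right side is false.

(←) This fails. Under u = F, p = F, q = T, the left side is false but the right side is true.

Neither direction holds.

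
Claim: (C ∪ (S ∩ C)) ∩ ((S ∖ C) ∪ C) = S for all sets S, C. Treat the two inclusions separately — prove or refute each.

(⟹) This inclusion fails. Take S = ∅, C = {1}; then 1 ∈ (C ∪ (S ∩ C)) ∩ ((S ∖ C) ∪ C) but 1 ∉ S.

(⟸) This inclusion fails. Take S = {1}, C = ∅; then 1 ∈ S but 1 ∉ (C ∪ (S ∩ C)) ∩ ((S ∖ C) ∪ C).

(⊆) fails and (⊇) fails.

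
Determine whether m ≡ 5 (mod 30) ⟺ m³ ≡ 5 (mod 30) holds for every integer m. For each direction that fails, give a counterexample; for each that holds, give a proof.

Forward direction. Suppose m ≡ 5 (mod 30). Write m = 30j + 5. Then (30j + 5)³ = 27000j³ + 13500j² + 2250j + 125 = 30(900j³ + 450j² + 75j + 4) + 5, so m³ ≡ 5 (mod 30).

Converse. Suppose m³ ≡ 5 (mod 30). The only residue r in {0, …, 29} with r³ ≡ 5 (mod 30) is r = 5, so m ≡ 5 (mod 30).

Both directions hold; the statement is true.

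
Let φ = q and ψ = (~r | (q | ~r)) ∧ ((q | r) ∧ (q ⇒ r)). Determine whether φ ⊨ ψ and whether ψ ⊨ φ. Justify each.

(⟹) This fails. Under r = F, q = T, the left side is true but the right side is false.

(⟸) Assume the antecedent. If r is true, the antecedent forces (r = T, q = T), and q holds there. If r is false, the antecedent cannot hold. Either way q holds.

Only the reverse direction holds.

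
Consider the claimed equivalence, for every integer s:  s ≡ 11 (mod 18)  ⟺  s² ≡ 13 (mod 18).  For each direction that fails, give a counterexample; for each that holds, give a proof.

Only the forward implication holds.

(←) This fails: take s = 7. Then 7² = 49 ≡ 13 (mod 18), yet 7 ≡ 7 (mod 18), not 11.

(→) Suppose s ≡ 11 (mod 18). Write s = 18j + 11. Then (18j + 11)² = 324j² + 396j + 121 = 18(18j² + 22j + 6) + 13, so s² ≡ 13 (mod 18).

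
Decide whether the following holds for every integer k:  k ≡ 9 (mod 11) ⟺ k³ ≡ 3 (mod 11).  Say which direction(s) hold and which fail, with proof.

Both implications hold.

[⇒] Suppose k ≡ 9 (mod 11). Write k = 11j + 9. Then (11j + 9)³ = 1331j³ + 3267j² + 2673j + 729 = 11(121j³ + 297j² + 243j + 66) + 3, so k³ ≡ 3 (mod 11).

[⇐] For the converse, argue contrapositively. If k ≢ 9 (mod 11), then k is congruent to one of 0, 1, 2, 3, 4, 5, 6, 7, 8, 10 modulo 11, and these give k³ ≡ 0, 1, 8, 5, 9, 4, 7, 2, 6, 10 respectively — never 3.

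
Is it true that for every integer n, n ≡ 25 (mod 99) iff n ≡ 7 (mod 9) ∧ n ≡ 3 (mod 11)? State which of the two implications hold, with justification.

Both implications hold.

Forward direction. Suppose n ≡ 25 (mod 99); write n = 99j + 25. Since 9 ∣ 99, reducing mod 9 gives n ≡ 25 ≡ 7 (mod 9); since 11 ∣ 99, reducing mod 11 gives n ≡ 25 ≡ 3 (mod 11).

Converse. If n ≡ 7 (mod 9) and n ≡ 3 (mod 11), then by the Chinese remainder theorem n ≡ 25 (mod 99). This is exactly n ≡ 25 (mod 99).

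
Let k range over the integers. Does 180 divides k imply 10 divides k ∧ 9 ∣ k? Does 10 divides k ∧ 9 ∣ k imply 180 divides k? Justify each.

(⟹) If 180 ∣ k, write k = 180q. Since 180 = 18·10, k = 10·(18q), so 10 ∣ k; and since 180 = 20·9, k = 9·(20q), so 9 ∣ k.

(⟸) This fails: take k = 90. Both 10 ∣ 90 and 9 ∣ 90, yet 90 is not a multiple of 180 (since 90 = 0·180 + 90), so 180 ∤ 90.

The forward direction holds; the converse fails.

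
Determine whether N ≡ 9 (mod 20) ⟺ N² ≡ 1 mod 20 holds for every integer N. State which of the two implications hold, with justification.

[⇒] Suppose N ≡ 9 (mod 20). Write N = 20j + 9. Then (20j + 9)² = 400j² + 360j + 81 = 20(20j² + 18j + 4) + 1, so N² ≡ 1 (mod 20).

[⇐] This fails: take N = 1. Then 1² = 1 ≡ 1 (mod 20), yet 1 ≡ 1 (mod 20), not 9.

(⇒) holds; (⇐) fails.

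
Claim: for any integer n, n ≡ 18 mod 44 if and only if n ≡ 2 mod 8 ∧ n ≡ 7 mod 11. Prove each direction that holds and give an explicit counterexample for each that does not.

Converse. If n ≡ 2 (mod 8) and n ≡ 7 (mod 11), then by the Chinese remainder theorem n ≡ 18 (mod 88). Since 18 ≡ 18 (mod 44) and 44 ∣ 88, we get n ≡ 18 (mod 44).

Forward direction. This fails: n = 62 gives 62 ≡ 18 (mod 44) but 62 ≡ 6 (mod 8), so the conjunction on the right does not hold.

Only the reverse direction holds.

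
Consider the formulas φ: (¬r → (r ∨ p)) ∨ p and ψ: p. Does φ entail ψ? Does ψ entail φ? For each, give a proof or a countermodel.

The forward direction fails; the converse holds.

(←) Assume the antecedent. If r is true, (¬r → (r ∨ p)) ∨ p reduces to true regardless of the other variables. If r is false, the antecedent forces (r = F, p = T), and (¬r → (r ∨ p)) ∨ p holds there. Either way (¬r → (r ∨ p)) ∨ p holds.

(→) This fails. Under r = T, p = F, the left side is true but the right side is false.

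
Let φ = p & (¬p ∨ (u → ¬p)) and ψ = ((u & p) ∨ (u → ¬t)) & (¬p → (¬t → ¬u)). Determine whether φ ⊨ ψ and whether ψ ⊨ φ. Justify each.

(⇒) Assume the antecedent. If u is true, the antecedent cannot hold. If u is false, the consequent reduces to true regardless of the other variables. Either way the consequent holds.

(⇐) This fails. Under u = F, t = F, p = F, the left side is false but the right side is true.

(⇒) holds; (⇐) fails.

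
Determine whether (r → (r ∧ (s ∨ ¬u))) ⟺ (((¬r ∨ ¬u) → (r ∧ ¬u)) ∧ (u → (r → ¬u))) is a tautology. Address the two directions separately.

(⇒) This fails. Under s = F, r = F, u = F, the left side is true but the right side is false.

(⇐) Assume the antecedent. If s is true, r → (r ∧ (s ∨ ¬u)) reduces to true regardless of the other variables. If s is false, the antecedent forces (s = F, r = T, u = F), and r → (r ∧ (s ∨ ¬u)) holds there. Either way r → (r ∧ (s ∨ ¬u)) holds.

The forward direction fails; the converse holds.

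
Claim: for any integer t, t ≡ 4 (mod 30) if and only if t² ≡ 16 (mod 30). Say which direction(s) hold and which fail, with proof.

Not equivalent: only (⇒) holds.

(⟸) This fails: take t = 14. Then 14² = 196 ≡ 16 (mod 30), yet 14 ≡ 14 (mod 30), not 4.

(⟹) Suppose t ≡ 4 (mod 30). Write t = 30j + 4. Then (30j + 4)² = 900j² + 240j + 16 = 30(30j² + 8j) + 16, so t² ≡ 16 (mod 30).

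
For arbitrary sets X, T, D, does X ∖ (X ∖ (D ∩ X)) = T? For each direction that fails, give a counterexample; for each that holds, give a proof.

Forward inclusion. This inclusion fails. Take X = {1}, T = ∅, D = {1}; then 1 ∈ X ∖ (X ∖ (D ∩ X)) but 1 ∉ T.

Reverse inclusion. This inclusion fails. Take X = ∅, T = {1}, D = ∅; then 1 ∈ T but 1 ∉ X ∖ (X ∖ (D ∩ X)).

Neither inclusion holds.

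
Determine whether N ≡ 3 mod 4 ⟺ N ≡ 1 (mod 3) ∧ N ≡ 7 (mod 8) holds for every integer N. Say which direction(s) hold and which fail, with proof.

Only the converse holds.

(←) If N ≡ 1 (mod 3) and N ≡ 7 (mod 8), then by the Chinese remainder theorem N ≡ 7 (mod 24). Since 7 ≡ 3 (mod 4) and 4 ∣ 24, we get N ≡ 3 (mod 4).

(→) This fails: N = 3 gives 3 ≡ 3 (mod 4) but 3 ≡ 0 (mod 3), so the conjunction on the right does not hold.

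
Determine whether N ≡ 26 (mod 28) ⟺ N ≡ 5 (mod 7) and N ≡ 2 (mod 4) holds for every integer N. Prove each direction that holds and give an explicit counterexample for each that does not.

(→) Suppose N ≡ 26 (mod 28); write N = 28j + 26. Since 7 ∣ 28, reducing mod 7 gives N ≡ 26 ≡ 5 (mod 7); since 4 ∣ 28, reducing mod 4 gives N ≡ 26 ≡ 2 (mod 4).

(←) Conversely, if N ≡ 5 (mod 7) and N ≡ 2 (mod 4), then by the Chinese remainder theorem N ≡ 26 (mod 28). This is exactly N ≡ 26 (mod 28).

The biconditional holds.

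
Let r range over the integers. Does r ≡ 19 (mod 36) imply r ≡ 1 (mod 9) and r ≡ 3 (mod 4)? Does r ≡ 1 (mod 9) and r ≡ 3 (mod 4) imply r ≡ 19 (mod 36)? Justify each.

(⟹) Suppose r ≡ 19 (mod 36); write r = 36j + 19. Since 9 ∣ 36, reducing mod 9 gives r ≡ 19 ≡ 1 (mod 9); since 4 ∣ 36, reducing mod 4 gives r ≡ 19 ≡ 3 (mod 4).

(⟸) Conversely, if r ≡ 1 (mod 9) and r ≡ 3 (mod 4), then by the Chinese remainder theorem r ≡ 19 (mod 36). This is exactly r ≡ 19 (mod 36).

Both directions hold; the statement is true.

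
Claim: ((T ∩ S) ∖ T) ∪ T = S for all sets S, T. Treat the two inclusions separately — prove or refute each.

Forward inclusion. This inclusion fails. Take S = ∅, T = {1}; then 1 ∈ ((T ∩ S) ∖ T) ∪ T but 1 ∉ S.

Reverse inclusion. This inclusion fails. Take S = {1}, T = ∅; then 1 ∈ S but 1 ∉ ((T ∩ S) ∖ T) ∪ T.

Both inclusions fail.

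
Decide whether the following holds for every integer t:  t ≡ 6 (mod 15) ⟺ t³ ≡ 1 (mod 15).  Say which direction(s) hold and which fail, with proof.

Neither direction holds.

(⟹) This fails: take t = 6. Then 6 ≡ 6 (mod 15), but 6³ = 216 ≡ 6 (mod 15), not 1.

(⟸) This fails: take t = 1. Then 1³ = 1 ≡ 1 (mod 15), yet 1 ≡ 1 (mod 15), not 6.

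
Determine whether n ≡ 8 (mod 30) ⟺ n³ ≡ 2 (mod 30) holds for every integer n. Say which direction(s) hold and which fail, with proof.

The biconditional holds.

(⟹) Suppose n ≡ 8 (mod 30). Write n = 30j + 8. Then (30j + 8)³ = 27000j³ + 21600j² + 5760j + 512 = 30(900j³ + 720j² + 192j + 17) + 2, so n³ ≡ 2 (mod 30).

(⟸) Conversely, suppose n³ ≡ 2 (mod 30). The only residue r in {0, …, 29} with r³ ≡ 2 (mod 30) is r = 8, so n ≡ 8 (mod 30).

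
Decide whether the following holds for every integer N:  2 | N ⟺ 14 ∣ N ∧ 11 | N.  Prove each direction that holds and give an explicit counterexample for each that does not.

(⟹) This fails: take N = 2. Certainly 2 ∣ 2, but 14 ∤ 2.

(⟸) Suppose 14 ∣ N and 11 ∣ N. Any common multiple of 14 and 11 is a multiple of their lcm; here gcd(14, 11) = 1, so lcm(14, 11) = 14·11 = 154, so 154 ∣ N. Since 2 ∣ 154, it follows that 2 ∣ N.

Only the converse holds.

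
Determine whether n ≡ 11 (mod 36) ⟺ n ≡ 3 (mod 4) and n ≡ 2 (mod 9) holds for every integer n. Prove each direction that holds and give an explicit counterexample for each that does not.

(→) Suppose n ≡ 11 (mod 36); write n = 36j + 11. Since 4 ∣ 36, reducing mod 4 gives n ≡ 11 ≡ 3 (mod 4); since 9 ∣ 36, reducing mod 9 gives n ≡ 11 ≡ 2 (mod 9).

(←) Conversely, if n ≡ 3 (mod 4) and n ≡ 2 (mod 9), then by the Chinese remainder theorem n ≡ 11 (mod 36). This is exactly n ≡ 11 (mod 36).

Both directions hold.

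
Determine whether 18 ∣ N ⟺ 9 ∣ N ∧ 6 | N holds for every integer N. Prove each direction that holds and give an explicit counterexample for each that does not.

(⟹) If 18 ∣ N, write N = 18q. Since 18 = 2·9, N = 9·(2q), so 9 ∣ N; and since 18 = 3·6, N = 6·(3q), so 6 ∣ N.

(⟸) Suppose 9 ∣ N and 6 ∣ N. Any common multiple of 9 and 6 is a multiple of their lcm; here lcm(9, 6) = 9·6/gcd(9, 6) = 54/3 = 18, so 18 ∣ N.

The biconditional holds.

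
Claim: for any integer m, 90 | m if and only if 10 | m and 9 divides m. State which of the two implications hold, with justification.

Both implications hold.

Forward direction. If 90 ∣ m, write m = 90q. Since 90 = 9·10, m = 10·(9q), so 10 ∣ m; and since 90 = 10·9, m = 9·(10q), so 9 ∣ m.

Converse. Suppose 10 ∣ m and 9 ∣ m. Any common multiple of 10 and 9 is a multiple of their lcm; here gcd(10, 9) = 1, so lcm(10, 9) = 10·9 = 90, so 90 ∣ m.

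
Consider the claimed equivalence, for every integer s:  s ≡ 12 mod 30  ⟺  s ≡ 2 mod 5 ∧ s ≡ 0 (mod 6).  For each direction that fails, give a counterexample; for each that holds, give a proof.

Both directions hold.

[⇒] Suppose s ≡ 12 (mod 30); write s = 30j + 12. Since 5 ∣ 30, reducing mod 5 gives s ≡ 12 ≡ 2 (mod 5); since 6 ∣ 30, reducing mod 6 gives s ≡ 12 ≡ 0 (mod 6).

[⇐] Conversely, if s ≡ 2 (mod 5) and s ≡ 0 (mod 6), then by the Chinese remainder theorem s ≡ 12 (mod 30). This is exactly s ≡ 12 (mod 30).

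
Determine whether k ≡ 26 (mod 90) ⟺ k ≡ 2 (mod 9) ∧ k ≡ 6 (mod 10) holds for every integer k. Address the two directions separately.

(→) This fails: k = 26 gives 26 ≡ 26 (mod 90) but 26 ≡ 8 (mod 9), so the conjunction on the right does not hold.

(←) This fails: k = 56 satisfies both congruences on the right (56 ≡ 2 mod 9 and 56 ≡ 6 mod 10) yet 56 ≡ 56 (mod 90), not 26.

(⇒) fails and (⇐) fails.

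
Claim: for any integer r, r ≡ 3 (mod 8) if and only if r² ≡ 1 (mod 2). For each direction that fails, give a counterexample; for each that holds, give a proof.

(⇒) holds; (⇐) fails.

Converse. This fails: take r = 1. Then 1² = 1 ≡ 1 (mod 2), yet 1 ≡ 1 (mod 8), not 3.

Forward direction. Suppose r ≡ 3 (mod 8). Then r² ≡ 3² = 9 (mod 8), and since 2 ∣ 8, also r² ≡ 1 (mod 2).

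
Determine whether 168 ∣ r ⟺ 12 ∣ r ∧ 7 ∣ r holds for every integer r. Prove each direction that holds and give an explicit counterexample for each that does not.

Not equivalent: only (⇒) holds.

Forward direction. If 168 ∣ r, write r = 168q. Since 168 = 14·12, r = 12·(14q), so 12 ∣ r; and since 168 = 24·7, r = 7·(24q), so 7 ∣ r.

Converse. This fails: take r = 84. Both 12 ∣ 84 and 7 ∣ 84, yet 84 is not a multiple of 168 (since 84 = 0·168 + 84), so 168 ∤ 84.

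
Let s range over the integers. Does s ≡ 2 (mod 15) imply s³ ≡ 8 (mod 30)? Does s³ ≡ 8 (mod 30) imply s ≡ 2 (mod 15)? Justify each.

(→) This fails: take s = 17. Then 17 ≡ 2 (mod 15), but 17³ = 4913 ≡ 23 (mod 30), not 8.

(←) Conversely, the residues r modulo 30 with r³ ≡ 8 (mod 30) are exactly {2}, and each is ≡ 2 (mod 15).

The forward direction fails; the converse holds.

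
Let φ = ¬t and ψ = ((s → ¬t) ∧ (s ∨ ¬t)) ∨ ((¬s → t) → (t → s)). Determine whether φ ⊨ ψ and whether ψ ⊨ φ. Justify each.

The forward direction holds; the converse fails.

(⟹) Assume the antecedent. If s is true, the consequent reduces to true regardless of the other variables. If s is false, the antecedent forces (s = F, t = F), and the consequent holds there. Either way the consequent holds.

(⟸) This fails. Under s = T, t = T, the left side is false but the right side is true.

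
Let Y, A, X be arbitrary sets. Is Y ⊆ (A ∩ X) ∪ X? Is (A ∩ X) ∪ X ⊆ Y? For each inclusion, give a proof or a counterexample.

Both inclusions fail.

Forward inclusion. This inclusion fails. Take Y = {1}, A = ∅, X = ∅; then 1 ∈ Y but 1 ∉ (A ∩ X) ∪ X.

Reverse inclusion. This inclusion fails. Take Y = ∅, A = ∅, X = {1}; then 1 ∈ (A ∩ X) ∪ X but 1 ∉ Y.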